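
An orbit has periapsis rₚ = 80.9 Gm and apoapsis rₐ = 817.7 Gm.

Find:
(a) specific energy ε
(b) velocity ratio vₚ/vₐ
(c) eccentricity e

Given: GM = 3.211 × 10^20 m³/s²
rₚ = 80.9 Gm = 8.09 × 10^10 m
rₐ = 817.7 Gm = 8.177 × 10^11 m
GM = 3.211 × 10^20 m³/s²
a = (rₚ + rₐ)/2 = 4.493 × 10^11 m
e = (rₐ − rₚ)/(rₐ + rₚ) = (7.368 × 10^11) / (8.986 × 10^11) = 0.819942
(a) 2a = 8.986 × 10^11 m;  ε = −GM/(2a) = -3.57334 × 10^8 J/kg ≈ -357.3 MJ/kg
(b) vₚ/vₐ = rₐ/rₚ (angular momentum) = (8.177 × 10^11) / (8.09 × 10^10) = 10.1075 ≈ 10.11
(c) e = 0.819942 ≈ 0.8199

Final answer:
(a) specific energy ε = -357.3 MJ/kg
(b) velocity ratio vₚ/vₐ = 10.11
(c) eccentricity e = 0.8199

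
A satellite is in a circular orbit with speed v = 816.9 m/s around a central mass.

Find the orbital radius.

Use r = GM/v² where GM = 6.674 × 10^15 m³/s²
v = 816.9 m/s
GM = 6.674 × 10^15 m³/s²
v² = 667326 m²/s²
r = GM/v² = (6.674 × 10^15) / 667326 = 1.00011 × 10^10 m ≈ 10 Gm

Final answer: 10 Gm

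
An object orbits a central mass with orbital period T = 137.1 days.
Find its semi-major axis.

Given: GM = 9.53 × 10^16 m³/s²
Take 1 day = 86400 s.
T = 137.1 days = 1.18454 × 10^7 s
GM = 9.53 × 10^16 m³/s²
Kepler's third law: a³ = GM T² / (4π²)
T² = 1.40314 × 10^14 s²
a³ = (9.53 × 10^16) × (1.40314 × 10^14) / (4π²) = 3.38716 × 10^29 m³
a = (a³)^(1/3) = 6.97073 × 10^9 m ≈ 6.971 × 10^9 m

Final answer: 6.971 × 10^9 m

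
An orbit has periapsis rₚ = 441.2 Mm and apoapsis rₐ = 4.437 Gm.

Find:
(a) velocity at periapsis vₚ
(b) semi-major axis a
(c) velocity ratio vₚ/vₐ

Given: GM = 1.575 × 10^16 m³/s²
rₚ = 441.2 Mm = 4.412 × 10^8 m
rₐ = 4.437 Gm = 4.437 × 10^9 m
GM = 1.575 × 10^16 m³/s²
a = (rₚ + rₐ)/2 = 2.4391 × 10^9 m
e = (rₐ − rₚ)/(rₐ + rₚ) = (3.9958 × 10^9) / (4.8782 × 10^9) = 0.819114
(a) vₚ² = GM (2/rₚ − 1/a) = 1.575 × 10^16 × (4.53309 × 10^-9 − 4.09987 × 10^-10) = 6.49389 × 10^7 m²/s²;  vₚ = 8058.47 m/s ≈ 8.058 km/s
(b) a = 2.4391 × 10^9 m ≈ 2.439 Gm
(c) vₚ/vₐ = rₐ/rₚ (angular momentum) = (4.437 × 10^9) / (4.412 × 10^8) = 10.0567 ≈ 10.06

Final answer:
(a) velocity at periapsis vₚ = 8.058 km/s
(b) semi-major axis a = 2.439 Gm
(c) velocity ratio vₚ/vₐ = 10.06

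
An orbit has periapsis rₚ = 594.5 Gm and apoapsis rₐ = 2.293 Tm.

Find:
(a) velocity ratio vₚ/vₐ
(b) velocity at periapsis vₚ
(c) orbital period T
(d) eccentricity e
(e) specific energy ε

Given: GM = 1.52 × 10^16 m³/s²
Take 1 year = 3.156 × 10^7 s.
rₚ = 594.5 Gm = 5.945 × 10^11 m
rₐ = 2.293 Tm = 2.293 × 10^12 m
GM = 1.52 × 10^16 m³/s²
a = (rₚ + rₐ)/2 = 1.44375 × 10^12 m
e = (rₐ − rₚ)/(rₐ + rₚ) = (1.6985 × 10^12) / (2.8875 × 10^12) = 0.588225
(a) vₚ/vₐ = rₐ/rₚ (angular momentum) = (2.293 × 10^12) / (5.945 × 10^11) = 3.85702 ≈ 3.857
(b) vₚ² = GM (2/rₚ − 1/a) = 1.52 × 10^16 × (3.36417 × 10^-12 − 6.92641 × 10^-13) = 40607.3 m²/s²;  vₚ = 201.512 m/s ≈ 201.5 m/s
(c) a³ = 3.00937 × 10^36 m³;  T = 2π √(a³/GM) = 2π × 1.40707 × 10^10 s = 8.84089 × 10^10 s ≈ 2801 years
(d) e = 0.588225 ≈ 0.5882
(e) 2a = 2.8875 × 10^12 m;  ε = −GM/(2a) = -5264.07 J/kg ≈ -5.264 kJ/kg

Final answer:
(a) velocity ratio vₚ/vₐ = 3.857
(b) velocity at periapsis vₚ = 201.5 m/s
(c) orbital period T = 2801 years
(d) eccentricity e = 0.5882
(e) specific energy ε = -5.264 kJ/kg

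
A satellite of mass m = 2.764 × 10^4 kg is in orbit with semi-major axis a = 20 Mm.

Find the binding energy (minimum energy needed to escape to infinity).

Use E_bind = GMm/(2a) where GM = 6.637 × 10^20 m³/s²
a = 20 Mm = 2 × 10^7 m
GM = 6.637 × 10^20 m³/s²
m = 2.764 × 10^4 kg
GMm = 6.637 × 10^20 × 27640 = 1.83447 × 10^25 m³·kg/s²
2a = 4 × 10^7 m
E_bind = GMm/(2a) = 4.58617 × 10^17 J ≈ 458.6 PJ

Final answer: 458.6 PJ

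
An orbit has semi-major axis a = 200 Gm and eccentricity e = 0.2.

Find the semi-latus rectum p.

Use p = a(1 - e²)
a = 200 Gm = 2 × 10^11 m
e = 0.2,  e² = 0.04,  1 − e² = 0.96
p = a(1 − e²) = 2 × 10^11 m × 0.96 = 1.92 × 10^11 m ≈ 192 Gm

Final answer: p = 192 Gm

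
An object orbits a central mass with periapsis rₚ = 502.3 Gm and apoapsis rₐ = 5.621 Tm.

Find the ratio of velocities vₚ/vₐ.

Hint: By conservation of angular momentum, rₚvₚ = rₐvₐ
rₚ = 502.3 Gm = 5.023 × 10^11 m
rₐ = 5.621 Tm = 5.621 × 10^12 m
rₚvₚ = rₐvₐ  ⇒  vₚ/vₐ = rₐ/rₚ
vₚ/vₐ = (5.621 × 10^12) / (5.023 × 10^11) = 11.1905

Final answer: vₚ/vₐ = 11.19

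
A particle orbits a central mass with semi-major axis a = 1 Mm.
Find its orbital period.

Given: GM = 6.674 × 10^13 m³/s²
a = 1 Mm = 1 × 10^6 m
GM = 6.674 × 10^13 m³/s²
a³ = 1 × 10^18 m³
T = 2π √(a³/GM) = 2π √((1 × 10^18) / (6.674 × 10^13)) = 2π × 122.407 s
T = 769.107 s ≈ 12.82 minutes

Final answer: 12.82 minutes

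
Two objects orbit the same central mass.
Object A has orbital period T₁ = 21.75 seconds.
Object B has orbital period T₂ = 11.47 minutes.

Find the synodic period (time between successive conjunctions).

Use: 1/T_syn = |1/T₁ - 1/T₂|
T₁ = 21.75 seconds
T₂ = 11.47 minutes = 688.2 s
1/T₁ = 0.045977 s⁻¹
1/T₂ = 0.00145307 s⁻¹
|1/T₁ − 1/T₂| = 0.0445239 s⁻¹
T_syn = 1 / |1/T₁ − 1/T₂| = 22.4598 s ≈ 22.46 seconds

Final answer: T_syn = 22.46 seconds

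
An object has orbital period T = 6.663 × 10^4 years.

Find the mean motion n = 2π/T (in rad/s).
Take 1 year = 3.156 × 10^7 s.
T = 6.663 × 10^4 years = 2.10284 × 10^12 s
n = 2π / (2.10284 × 10^12 s) = 2.98795 × 10^-12 rad/s ≈ 2.988 × 10^-12 rad/s

Final answer: n = 2.988 × 10^-12 rad/s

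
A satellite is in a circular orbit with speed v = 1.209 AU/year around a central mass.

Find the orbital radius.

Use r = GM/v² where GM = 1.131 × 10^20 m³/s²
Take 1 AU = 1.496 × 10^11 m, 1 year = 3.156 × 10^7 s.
v = 1.209 AU/year = 5730.87 m/s
GM = 1.131 × 10^20 m³/s²
v² = 3.28429 × 10^7 m²/s²
r = GM/v² = (1.131 × 10^20) / (3.28429 × 10^7) = 3.44366 × 10^12 m ≈ 23.02 AU

Final answer: 23.02 AU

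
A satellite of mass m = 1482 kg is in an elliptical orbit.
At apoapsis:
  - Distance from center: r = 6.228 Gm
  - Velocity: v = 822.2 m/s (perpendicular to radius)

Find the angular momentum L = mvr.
r = 6.228 Gm = 6.228 × 10^9 m
v = 822.2 m/s
vr = 822.2 × 6.228 × 10^9 = 5.12066 × 10^12 m²/s
L = m × vr = 1482 × 5.12066 × 10^12 = 7.58882 × 10^15 kg·m²/s ≈ 7.589 × 10^15 kg·m²/s

Final answer: L = 7.589 × 10^15 kg·m²/s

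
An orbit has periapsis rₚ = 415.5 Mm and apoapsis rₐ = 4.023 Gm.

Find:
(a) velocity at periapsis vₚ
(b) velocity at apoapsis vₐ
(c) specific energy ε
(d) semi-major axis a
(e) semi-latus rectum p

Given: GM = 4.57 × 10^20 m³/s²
rₚ = 415.5 Mm = 4.155 × 10^8 m
rₐ = 4.023 Gm = 4.023 × 10^9 m
GM = 4.57 × 10^20 m³/s²
a = (rₚ + rₐ)/2 = 2.21925 × 10^9 m
e = (rₐ − rₚ)/(rₐ + rₚ) = (3.6075 × 10^9) / (4.4385 × 10^9) = 0.812775
(a) vₚ² = GM (2/rₚ − 1/a) = 4.57 × 10^20 × (4.81348 × 10^-9 − 4.50603 × 10^-10) = 1.99383 × 10^12 m²/s²;  vₚ = 1.41203 × 10^6 m/s ≈ 1412 km/s
(b) vₐ² = GM (2/rₐ − 1/a) = 4.57 × 10^20 × (4.97141 × 10^-10 − 4.50603 × 10^-10) = 2.12682 × 10^10 m²/s²;  vₐ = 145836 m/s ≈ 145.8 km/s
(c) 2a = 4.4385 × 10^9 m;  ε = −GM/(2a) = -1.02963 × 10^11 J/kg ≈ -103 GJ/kg
(d) a = 2.21925 × 10^9 m ≈ 2.219 Gm
(e) 1 − e² = 0.339397;  p = a(1 − e²) = 2.21925 × 10^9 × 0.339397 = 7.53208 × 10^8 m ≈ 753.2 Mm

Final answer:
(a) velocity at periapsis vₚ = 1412 km/s
(b) velocity at apoapsis vₐ = 145.8 km/s
(c) specific energy ε = -103 GJ/kg
(d) semi-major axis a = 2.219 Gm
(e) semi-latus rectum p = 753.2 Mm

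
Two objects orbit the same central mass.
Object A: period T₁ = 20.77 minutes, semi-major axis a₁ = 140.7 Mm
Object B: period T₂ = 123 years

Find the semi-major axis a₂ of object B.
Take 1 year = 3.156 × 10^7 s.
T₁ = 20.77 minutes = 1246.2 s
T₂ = 123 years = 3.88188 × 10^9 s
a₁ = 140.7 Mm = 1.407 × 10^8 m
Kepler's third law: (T₂/T₁)² = (a₂/a₁)³  ⇒  a₂ = a₁ (T₂/T₁)^(2/3)
T₂/T₁ = 3.11497 × 10^6
(T₂/T₁)^(2/3) = 21329
a₂ = 1.407 × 10^8 m × 21329 = 3.00098 × 10^12 m ≈ 3.001 Tm

Final answer: a₂ = 3.001 Tm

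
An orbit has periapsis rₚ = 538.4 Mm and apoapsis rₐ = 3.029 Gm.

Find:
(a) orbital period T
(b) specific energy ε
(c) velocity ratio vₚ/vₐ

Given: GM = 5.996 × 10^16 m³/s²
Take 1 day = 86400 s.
rₚ = 538.4 Mm = 5.384 × 10^8 m
rₐ = 3.029 Gm = 3.029 × 10^9 m
GM = 5.996 × 10^16 m³/s²
a = (rₚ + rₐ)/2 = 1.7837 × 10^9 m
e = (rₐ − rₚ)/(rₐ + rₚ) = (2.4906 × 10^9) / (3.5674 × 10^9) = 0.698156
(a) a³ = 5.67499 × 10^27 m³;  T = 2π √(a³/GM) = 2π × 307646 s = 1.933 × 10^6 s ≈ 22.37 days
(b) 2a = 3.5674 × 10^9 m;  ε = −GM/(2a) = -1.68078 × 10^7 J/kg ≈ -16.81 MJ/kg
(c) vₚ/vₐ = rₐ/rₚ (angular momentum) = (3.029 × 10^9) / (5.384 × 10^8) = 5.62593 ≈ 5.626

Final answer:
(a) orbital period T = 22.37 days
(b) specific energy ε = -16.81 MJ/kg
(c) velocity ratio vₚ/vₐ = 5.626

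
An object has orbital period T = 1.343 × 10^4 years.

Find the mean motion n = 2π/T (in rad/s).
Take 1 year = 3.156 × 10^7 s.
T = 1.343 × 10^4 years = 4.23851 × 10^11 s
n = 2π / (4.23851 × 10^11 s) = 1.4824 × 10^-11 rad/s ≈ 1.482 × 10^-11 rad/s

Final answer: n = 1.482 × 10^-11 rad/s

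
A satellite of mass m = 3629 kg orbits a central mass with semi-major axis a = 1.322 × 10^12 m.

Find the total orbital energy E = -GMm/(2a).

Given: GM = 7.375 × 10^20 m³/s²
a = 1.322 × 10^12 m
GM = 7.375 × 10^20 m³/s²
2a = 2.644 × 10^12 m
GMm = 7.375 × 10^20 × 3629 = 2.67639 × 10^24 m³·kg/s²
E = −GMm/(2a) = -1.01225 × 10^12 J ≈ -1.012 TJ

Final answer: -1.012 TJ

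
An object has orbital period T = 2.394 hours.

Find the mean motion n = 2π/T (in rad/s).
T = 2.394 hours = 8618.4 s
n = 2π / 8618.4 s = 0.000729043 rad/s ≈ 0.000729 rad/s

Final answer: n = 0.000729 rad/s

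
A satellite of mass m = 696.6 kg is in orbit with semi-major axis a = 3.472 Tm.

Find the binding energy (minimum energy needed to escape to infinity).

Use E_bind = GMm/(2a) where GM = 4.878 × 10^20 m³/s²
a = 3.472 Tm = 3.472 × 10^12 m
GM = 4.878 × 10^20 m³/s²
m = 696.6 kg
GMm = 4.878 × 10^20 × 696.6 = 3.39801 × 10^23 m³·kg/s²
2a = 6.944 × 10^12 m
E_bind = GMm/(2a) = 4.89345 × 10^10 J ≈ 48.93 GJ

Final answer: 48.93 GJ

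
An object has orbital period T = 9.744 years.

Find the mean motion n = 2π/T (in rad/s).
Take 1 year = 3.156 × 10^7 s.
T = 9.744 years = 3.07521 × 10^8 s
n = 2π / (3.07521 × 10^8 s) = 2.04318 × 10^-8 rad/s ≈ 2.043 × 10^-8 rad/s

Final answer: n = 2.043 × 10^-8 rad/s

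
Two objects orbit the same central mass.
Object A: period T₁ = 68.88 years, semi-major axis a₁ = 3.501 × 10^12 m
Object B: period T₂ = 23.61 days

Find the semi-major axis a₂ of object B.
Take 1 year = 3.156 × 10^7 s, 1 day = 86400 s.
T₁ = 68.88 years = 2.17385 × 10^9 s
T₂ = 23.61 days = 2.0399 × 10^6 s
a₁ = 3.501 × 10^12 m
Kepler's third law: (T₂/T₁)² = (a₂/a₁)³  ⇒  a₂ = a₁ (T₂/T₁)^(2/3)
T₂/T₁ = 0.000938382
(T₂/T₁)^(2/3) = 0.00958487
a₂ = 3.501 × 10^12 m × 0.00958487 = 3.35566 × 10^10 m ≈ 3.356 × 10^10 m

Final answer: a₂ = 3.356 × 10^10 m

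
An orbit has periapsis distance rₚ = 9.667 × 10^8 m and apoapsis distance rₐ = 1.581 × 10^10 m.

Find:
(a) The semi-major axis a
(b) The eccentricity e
rₚ = 9.667 × 10^8 m
rₐ = 1.581 × 10^10 m
(a) a = (rₚ + rₐ)/2 = 8.38835 × 10^9 m ≈ 8.388 × 10^9 m
(b) e = (rₐ − rₚ)/(rₐ + rₚ) = (1.48433 × 10^10) / (1.67767 × 10^10) = 0.884757

Final answer:
(a) a = 8.388 × 10^9 m
(b) e = 0.8848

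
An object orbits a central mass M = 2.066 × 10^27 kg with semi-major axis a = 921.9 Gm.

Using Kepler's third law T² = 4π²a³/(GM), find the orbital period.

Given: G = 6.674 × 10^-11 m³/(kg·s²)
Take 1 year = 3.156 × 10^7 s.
M = 2.066 × 10^27 kg
GM = G × M = 6.674 × 10^-11 × 2.066 × 10^27 = 1.37885 × 10^17 m³/s²
a = 921.9 Gm = 9.219 × 10^11 m
a³ = 7.83522 × 10^35 m³
T = 2π √(a³/GM) = 2π √((7.83522 × 10^35) / (1.37885 × 10^17)) = 2π × 2.38379 × 10^9 s
T = 1.49778 × 10^10 s ≈ 474.6 years

Final answer: 474.6 years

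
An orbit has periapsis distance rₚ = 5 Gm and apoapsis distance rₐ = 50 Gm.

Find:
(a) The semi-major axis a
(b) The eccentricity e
rₚ = 5 Gm = 5 × 10^9 m
rₐ = 50 Gm = 5 × 10^10 m
(a) a = (rₚ + rₐ)/2 = 2.75 × 10^10 m ≈ 27.5 Gm
(b) e = (rₐ − rₚ)/(rₐ + rₚ) = (4.5 × 10^10) / (5.5 × 10^10) = 0.818182

Final answer:
(a) a = 27.5 Gm
(b) e = 0.8182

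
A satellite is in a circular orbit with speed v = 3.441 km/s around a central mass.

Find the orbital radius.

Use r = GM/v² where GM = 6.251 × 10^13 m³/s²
v = 3.441 km/s = 3441 m/s
GM = 6.251 × 10^13 m³/s²
v² = 1.18405 × 10^7 m²/s²
r = GM/v² = (6.251 × 10^13) / (1.18405 × 10^7) = 5.27935 × 10^6 m ≈ 5.279 Mm

Final answer: 5.279 Mm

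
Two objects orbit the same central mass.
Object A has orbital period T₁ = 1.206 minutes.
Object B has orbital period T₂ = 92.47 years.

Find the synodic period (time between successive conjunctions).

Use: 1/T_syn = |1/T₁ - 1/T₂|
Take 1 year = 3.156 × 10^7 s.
T₁ = 1.206 minutes = 72.36 s
T₂ = 92.47 years = 2.91835 × 10^9 s
1/T₁ = 0.0138198 s⁻¹
1/T₂ = 3.42659 × 10^-10 s⁻¹
|1/T₁ − 1/T₂| = 0.0138198 s⁻¹
T_syn = 1 / |1/T₁ − 1/T₂| = 72.36 s ≈ 1.206 minutes

Final answer: T_syn = 1.206 minutes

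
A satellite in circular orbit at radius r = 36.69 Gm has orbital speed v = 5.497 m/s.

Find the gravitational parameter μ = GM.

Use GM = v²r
r = 36.69 Gm = 3.669 × 10^10 m
v = 5.497 m/s
v² = 30.217 m²/s²
GM = v²r = 30.217 × 3.669 × 10^10 = 1.10866 × 10^12 m³/s²
GM ≈ 1.109 × 10^12 m³/s²

Final answer: GM = 1.109 × 10^12 m³/s²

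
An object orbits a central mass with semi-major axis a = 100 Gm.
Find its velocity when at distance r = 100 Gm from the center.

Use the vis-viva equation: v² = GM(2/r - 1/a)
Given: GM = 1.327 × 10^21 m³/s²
a = 100 Gm = 1 × 10^11 m
r = 100 Gm = 1 × 10^11 m
GM = 1.327 × 10^21 m³/s²
2/r − 1/a = 2 × 10^-11 − 1 × 10^-11 = 1 × 10^-11 m⁻¹
v² = GM (2/r − 1/a) = 1.327 × 10^10 m²/s²
v = 115195 m/s ≈ 115.2 km/s

Final answer: 115.2 km/s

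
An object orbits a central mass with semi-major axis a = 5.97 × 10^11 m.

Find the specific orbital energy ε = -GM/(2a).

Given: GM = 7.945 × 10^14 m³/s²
a = 5.97 × 10^11 m
GM = 7.945 × 10^14 m³/s²
2a = 1.194 × 10^12 m
ε = −GM/(2a) = -665.41 J/kg ≈ -665.4 J/kg

Final answer: -665.4 J/kg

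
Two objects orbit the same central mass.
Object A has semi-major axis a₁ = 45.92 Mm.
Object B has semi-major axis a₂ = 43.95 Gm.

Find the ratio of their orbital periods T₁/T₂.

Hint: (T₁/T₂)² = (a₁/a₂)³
a₁ = 45.92 Mm = 4.592 × 10^7 m
a₂ = 43.95 Gm = 4.395 × 10^10 m
a₁/a₂ = 0.00104482
T₁/T₂ = (a₁/a₂)^(3/2) = (0.00104482)^1.5 = 3.37726 × 10^-5

Final answer: T₁/T₂ = 3.377 × 10^-5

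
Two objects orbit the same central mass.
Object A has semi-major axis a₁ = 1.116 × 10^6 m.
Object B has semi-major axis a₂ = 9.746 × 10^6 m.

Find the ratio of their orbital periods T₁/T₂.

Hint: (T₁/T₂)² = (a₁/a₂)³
a₁ = 1.116 × 10^6 m
a₂ = 9.746 × 10^6 m
a₁/a₂ = 0.114509
T₁/T₂ = (a₁/a₂)^(3/2) = (0.114509)^1.5 = 0.0387487

Final answer: T₁/T₂ = 0.03875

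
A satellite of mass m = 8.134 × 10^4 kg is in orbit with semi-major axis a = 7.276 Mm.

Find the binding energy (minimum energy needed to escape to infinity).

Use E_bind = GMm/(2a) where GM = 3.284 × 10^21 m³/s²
a = 7.276 Mm = 7.276 × 10^6 m
GM = 3.284 × 10^21 m³/s²
m = 8.134 × 10^4 kg
GMm = 3.284 × 10^21 × 81340 = 2.67121 × 10^26 m³·kg/s²
2a = 1.4552 × 10^7 m
E_bind = GMm/(2a) = 1.83563 × 10^19 J ≈ 18.36 EJ

Final answer: 18.36 EJ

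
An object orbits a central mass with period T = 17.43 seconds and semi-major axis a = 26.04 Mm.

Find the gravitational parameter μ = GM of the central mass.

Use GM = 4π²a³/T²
T = 17.43 seconds
a = 26.04 Mm = 2.604 × 10^7 m
a³ = 1.76572 × 10^22 m³
T² = 303.805 s²
GM = 4π² × (1.76572 × 10^22) / 303.805 = 2.2945 × 10^21 m³/s²
GM ≈ 2.294 × 10^21 m³/s²

Final answer: GM = 2.294 × 10^21 m³/s²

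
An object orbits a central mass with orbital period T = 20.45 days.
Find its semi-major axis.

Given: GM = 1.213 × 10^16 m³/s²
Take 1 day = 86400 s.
T = 20.45 days = 1.76688 × 10^6 s
GM = 1.213 × 10^16 m³/s²
Kepler's third law: a³ = GM T² / (4π²)
T² = 3.12186 × 10^12 s²
a³ = (1.213 × 10^16) × (3.12186 × 10^12) / (4π²) = 9.59213 × 10^26 m³
a = (a³)^(1/3) = 9.86215 × 10^8 m ≈ 986.2 Mm

Final answer: 986.2 Mm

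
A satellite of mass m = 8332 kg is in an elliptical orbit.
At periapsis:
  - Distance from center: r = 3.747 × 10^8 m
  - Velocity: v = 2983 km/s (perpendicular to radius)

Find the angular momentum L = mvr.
r = 3.747 × 10^8 m
v = 2983 km/s = 2.983 × 10^6 m/s
vr = 2.983 × 10^6 × 3.747 × 10^8 = 1.11773 × 10^15 m²/s
L = m × vr = 8332 × 1.11773 × 10^15 = 9.31293 × 10^18 kg·m²/s ≈ 9.313 × 10^18 kg·m²/s

Final answer: L = 9.313 × 10^18 kg·m²/s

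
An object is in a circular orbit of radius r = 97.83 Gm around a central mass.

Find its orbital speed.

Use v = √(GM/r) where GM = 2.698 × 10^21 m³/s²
r = 97.83 Gm = 9.783 × 10^10 m
GM = 2.698 × 10^21 m³/s²
GM/r = (2.698 × 10^21) / (9.783 × 10^10) = 2.75785 × 10^10 m²/s²
v = √(GM/r) = 166068 m/s ≈ 166.1 km/s

Final answer: 166.1 km/s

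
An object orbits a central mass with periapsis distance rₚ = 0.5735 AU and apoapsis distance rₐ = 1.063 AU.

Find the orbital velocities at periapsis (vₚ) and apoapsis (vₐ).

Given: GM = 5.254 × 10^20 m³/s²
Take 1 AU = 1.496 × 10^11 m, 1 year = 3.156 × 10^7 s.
rₚ = 0.5735 AU = 8.57956 × 10^10 m
rₐ = 1.063 AU = 1.59025 × 10^11 m
GM = 5.254 × 10^20 m³/s²
a = (rₚ + rₐ)/2 = 1.2241 × 10^11 m
Vis-viva: v² = GM (2/r − 1/a)
vₚ² = 5.254 × 10^20 × (2.33112 × 10^-11 − 8.16925 × 10^-12) = 7.95559 × 10^9 m²/s²
vₚ = 89194.1 m/s ≈ 18.82 AU/year
vₐ² = 5.254 × 10^20 × (1.25767 × 10^-11 − 8.16925 × 10^-12) = 2.31565 × 10^9 m²/s²
vₐ = 48121.2 m/s ≈ 10.15 AU/year

Final answer: vₚ = 18.82 AU/year, vₐ = 10.15 AU/year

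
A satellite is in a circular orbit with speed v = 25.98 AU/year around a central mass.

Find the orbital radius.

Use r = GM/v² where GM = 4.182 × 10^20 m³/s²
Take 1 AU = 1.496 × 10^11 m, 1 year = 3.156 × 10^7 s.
v = 25.98 AU/year = 123150 m/s
GM = 4.182 × 10^20 m³/s²
v² = 1.51659 × 10^10 m²/s²
r = GM/v² = (4.182 × 10^20) / (1.51659 × 10^10) = 2.75751 × 10^10 m ≈ 0.1843 AU

Final answer: 0.1843 AU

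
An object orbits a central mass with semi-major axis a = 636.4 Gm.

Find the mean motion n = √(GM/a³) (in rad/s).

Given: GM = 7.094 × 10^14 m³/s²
a = 636.4 Gm = 6.364 × 10^11 m
GM = 7.094 × 10^14 m³/s²
a³ = 2.57745 × 10^35 m³
GM/a³ = (7.094 × 10^14) / (2.57745 × 10^35) = 2.75233 × 10^-21 s⁻²
n = √(GM/a³) = 5.24627 × 10^-11 rad/s ≈ 5.246 × 10^-11 rad/s

Final answer: n = 5.246 × 10^-11 rad/s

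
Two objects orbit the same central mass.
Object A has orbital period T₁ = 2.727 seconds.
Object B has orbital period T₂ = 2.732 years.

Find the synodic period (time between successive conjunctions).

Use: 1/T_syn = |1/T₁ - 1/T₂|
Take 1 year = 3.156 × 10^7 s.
T₁ = 2.727 seconds
T₂ = 2.732 years = 8.62219 × 10^7 s
1/T₁ = 0.366703 s⁻¹
1/T₂ = 1.1598 × 10^-8 s⁻¹
|1/T₁ − 1/T₂| = 0.366703 s⁻¹
T_syn = 1 / |1/T₁ − 1/T₂| = 2.727 s ≈ 2.727 seconds

Final answer: T_syn = 2.727 seconds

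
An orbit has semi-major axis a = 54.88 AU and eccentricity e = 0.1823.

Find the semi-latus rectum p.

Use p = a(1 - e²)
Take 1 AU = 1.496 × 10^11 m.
a = 54.88 AU = 8.21005 × 10^12 m
e = 0.1823,  e² = 0.0332333,  1 − e² = 0.966767
p = a(1 − e²) = 8.21005 × 10^12 m × 0.966767 = 7.9372 × 10^12 m ≈ 53.06 AU

Final answer: p = 53.06 AU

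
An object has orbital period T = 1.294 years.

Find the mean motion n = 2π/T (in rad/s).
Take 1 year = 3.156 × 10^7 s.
T = 1.294 years = 4.08386 × 10^7 s
n = 2π / (4.08386 × 10^7 s) = 1.53854 × 10^-7 rad/s ≈ 1.539 × 10^-7 rad/s

Final answer: n = 1.539 × 10^-7 rad/s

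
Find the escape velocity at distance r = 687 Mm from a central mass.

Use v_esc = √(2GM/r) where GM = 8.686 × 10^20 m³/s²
r = 687 Mm = 6.87 × 10^8 m
GM = 8.686 × 10^20 m³/s²
2GM/r = 2 × (8.686 × 10^20) / (6.87 × 10^8) = 2.52868 × 10^12 m²/s²
v_esc = √(2GM/r) = 1.59018 × 10^6 m/s ≈ 1590 km/s

Final answer: 1590 km/s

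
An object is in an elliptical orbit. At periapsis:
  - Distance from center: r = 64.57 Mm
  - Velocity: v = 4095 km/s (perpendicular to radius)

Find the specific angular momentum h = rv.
r = 64.57 Mm = 6.457 × 10^7 m
v = 4095 km/s = 4.095 × 10^6 m/s
h = rv = 6.457 × 10^7 × 4.095 × 10^6 = 2.64414 × 10^14 m²/s ≈ 2.644 × 10^14 m²/s

Final answer: h = 2.644 × 10^14 m²/s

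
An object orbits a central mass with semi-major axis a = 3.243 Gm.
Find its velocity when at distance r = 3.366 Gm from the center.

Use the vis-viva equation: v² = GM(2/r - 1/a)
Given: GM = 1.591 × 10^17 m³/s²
a = 3.243 Gm = 3.243 × 10^9 m
r = 3.366 Gm = 3.366 × 10^9 m
GM = 1.591 × 10^17 m³/s²
2/r − 1/a = 5.94177 × 10^-10 − 3.08356 × 10^-10 = 2.85821 × 10^-10 m⁻¹
v² = GM (2/r − 1/a) = 4.54741 × 10^7 m²/s²
v = 6743.45 m/s ≈ 6.743 km/s

Final answer: 6.743 km/s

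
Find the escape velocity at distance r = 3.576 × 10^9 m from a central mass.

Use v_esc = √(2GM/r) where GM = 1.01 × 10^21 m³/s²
r = 3.576 × 10^9 m
GM = 1.01 × 10^21 m³/s²
2GM/r = 2 × (1.01 × 10^21) / (3.576 × 10^9) = 5.64877 × 10^11 m²/s²
v_esc = √(2GM/r) = 751583 m/s ≈ 751.6 km/s

Final answer: 751.6 km/s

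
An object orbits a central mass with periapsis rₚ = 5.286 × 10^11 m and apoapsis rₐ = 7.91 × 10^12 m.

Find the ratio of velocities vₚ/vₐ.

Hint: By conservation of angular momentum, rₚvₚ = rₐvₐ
rₚ = 5.286 × 10^11 m
rₐ = 7.91 × 10^12 m
rₚvₚ = rₐvₐ  ⇒  vₚ/vₐ = rₐ/rₚ
vₚ/vₐ = (7.91 × 10^12) / (5.286 × 10^11) = 14.9641

Final answer: vₚ/vₐ = 14.96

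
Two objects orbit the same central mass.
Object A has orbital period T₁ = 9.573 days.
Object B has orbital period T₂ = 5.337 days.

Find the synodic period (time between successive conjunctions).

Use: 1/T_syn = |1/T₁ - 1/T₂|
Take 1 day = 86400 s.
T₁ = 9.573 days = 827107 s
T₂ = 5.337 days = 461117 s
1/T₁ = 1.20903 × 10^-6 s⁻¹
1/T₂ = 2.16865 × 10^-6 s⁻¹
|1/T₁ − 1/T₂| = 9.59615 × 10^-7 s⁻¹
T_syn = 1 / |1/T₁ − 1/T₂| = 1.04208 × 10^6 s ≈ 12.06 days

Final answer: T_syn = 12.06 days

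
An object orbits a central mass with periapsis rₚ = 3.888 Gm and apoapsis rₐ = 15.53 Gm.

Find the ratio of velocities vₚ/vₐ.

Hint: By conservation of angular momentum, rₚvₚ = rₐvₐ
rₚ = 3.888 Gm = 3.888 × 10^9 m
rₐ = 15.53 Gm = 1.553 × 10^10 m
rₚvₚ = rₐvₐ  ⇒  vₚ/vₐ = rₐ/rₚ
vₚ/vₐ = (1.553 × 10^10) / (3.888 × 10^9) = 3.99434

Final answer: vₚ/vₐ = 3.994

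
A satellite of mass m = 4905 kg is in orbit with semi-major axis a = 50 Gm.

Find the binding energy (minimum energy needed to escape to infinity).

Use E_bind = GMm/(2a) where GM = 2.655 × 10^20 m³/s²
a = 50 Gm = 5 × 10^10 m
GM = 2.655 × 10^20 m³/s²
m = 4905 kg
GMm = 2.655 × 10^20 × 4905 = 1.30228 × 10^24 m³·kg/s²
2a = 1 × 10^11 m
E_bind = GMm/(2a) = 1.30228 × 10^13 J ≈ 13.02 TJ

Final answer: 13.02 TJ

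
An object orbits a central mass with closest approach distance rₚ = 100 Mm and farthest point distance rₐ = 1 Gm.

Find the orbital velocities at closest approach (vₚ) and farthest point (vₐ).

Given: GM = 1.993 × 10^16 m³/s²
rₚ = 100 Mm = 1 × 10^8 m
rₐ = 1 Gm = 1 × 10^9 m
GM = 1.993 × 10^16 m³/s²
a = (rₚ + rₐ)/2 = 5.5 × 10^8 m
Vis-viva: v² = GM (2/r − 1/a)
vₚ² = 1.993 × 10^16 × (2 × 10^-8 − 1.81818 × 10^-9) = 3.62364 × 10^8 m²/s²
vₚ = 19035.9 m/s ≈ 19.04 km/s
vₐ² = 1.993 × 10^16 × (2 × 10^-9 − 1.81818 × 10^-9) = 3.62364 × 10^6 m²/s²
vₐ = 1903.59 m/s ≈ 1.904 km/s

Final answer: vₚ = 19.04 km/s, vₐ = 1.904 km/s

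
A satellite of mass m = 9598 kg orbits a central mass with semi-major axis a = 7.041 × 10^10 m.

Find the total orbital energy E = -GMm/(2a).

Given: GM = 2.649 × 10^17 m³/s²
a = 7.041 × 10^10 m
GM = 2.649 × 10^17 m³/s²
2a = 1.4082 × 10^11 m
GMm = 2.649 × 10^17 × 9598 = 2.54251 × 10^21 m³·kg/s²
E = −GMm/(2a) = -1.8055 × 10^10 J ≈ -18.06 GJ

Final answer: -18.06 GJ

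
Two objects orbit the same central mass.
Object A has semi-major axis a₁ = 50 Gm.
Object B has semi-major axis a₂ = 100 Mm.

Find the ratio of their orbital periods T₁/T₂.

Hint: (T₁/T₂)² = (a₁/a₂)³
a₁ = 50 Gm = 5 × 10^10 m
a₂ = 100 Mm = 1 × 10^8 m
a₁/a₂ = 500
T₁/T₂ = (a₁/a₂)^(3/2) = (500)^1.5 = 11180.3

Final answer: T₁/T₂ = 1.118 × 10^4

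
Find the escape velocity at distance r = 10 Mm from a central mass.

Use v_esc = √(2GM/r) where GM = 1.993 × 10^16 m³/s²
r = 10 Mm = 1 × 10^7 m
GM = 1.993 × 10^16 m³/s²
2GM/r = 2 × (1.993 × 10^16) / (1 × 10^7) = 3.986 × 10^9 m²/s²
v_esc = √(2GM/r) = 63134.8 m/s ≈ 63.13 km/s

Final answer: 63.13 km/s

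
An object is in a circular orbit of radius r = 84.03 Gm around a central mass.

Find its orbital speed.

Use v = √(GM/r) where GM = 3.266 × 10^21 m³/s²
r = 84.03 Gm = 8.403 × 10^10 m
GM = 3.266 × 10^21 m³/s²
GM/r = (3.266 × 10^21) / (8.403 × 10^10) = 3.88671 × 10^10 m²/s²
v = √(GM/r) = 197147 m/s ≈ 197.1 km/s

Final answer: 197.1 km/s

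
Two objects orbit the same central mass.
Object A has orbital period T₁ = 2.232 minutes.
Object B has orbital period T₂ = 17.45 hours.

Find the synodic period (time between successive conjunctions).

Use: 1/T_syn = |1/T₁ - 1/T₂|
T₁ = 2.232 minutes = 133.92 s
T₂ = 17.45 hours = 62820 s
1/T₁ = 0.00746714 s⁻¹
1/T₂ = 1.59185 × 10^-5 s⁻¹
|1/T₁ − 1/T₂| = 0.00745123 s⁻¹
T_syn = 1 / |1/T₁ − 1/T₂| = 134.206 s ≈ 2.237 minutes

Final answer: T_syn = 2.237 minutes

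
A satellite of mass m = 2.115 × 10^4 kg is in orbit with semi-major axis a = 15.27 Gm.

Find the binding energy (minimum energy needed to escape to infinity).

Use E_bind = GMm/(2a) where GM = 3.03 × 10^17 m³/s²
a = 15.27 Gm = 1.527 × 10^10 m
GM = 3.03 × 10^17 m³/s²
m = 2.115 × 10^4 kg
GMm = 3.03 × 10^17 × 21150 = 6.40845 × 10^21 m³·kg/s²
2a = 3.054 × 10^10 m
E_bind = GMm/(2a) = 2.09838 × 10^11 J ≈ 209.8 GJ

Final answer: 209.8 GJ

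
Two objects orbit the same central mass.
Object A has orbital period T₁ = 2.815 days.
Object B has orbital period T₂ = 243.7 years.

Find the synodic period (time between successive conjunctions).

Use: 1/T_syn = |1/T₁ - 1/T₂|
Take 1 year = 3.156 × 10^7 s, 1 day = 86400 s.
T₁ = 2.815 days = 243216 s
T₂ = 243.7 years = 7.69117 × 10^9 s
1/T₁ = 4.11157 × 10^-6 s⁻¹
1/T₂ = 1.30019 × 10^-10 s⁻¹
|1/T₁ − 1/T₂| = 4.11144 × 10^-6 s⁻¹
T_syn = 1 / |1/T₁ − 1/T₂| = 243224 s ≈ 2.815 days

Final answer: T_syn = 2.815 days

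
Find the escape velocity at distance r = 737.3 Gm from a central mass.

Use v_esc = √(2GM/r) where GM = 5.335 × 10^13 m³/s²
r = 737.3 Gm = 7.373 × 10^11 m
GM = 5.335 × 10^13 m³/s²
2GM/r = 2 × (5.335 × 10^13) / (7.373 × 10^11) = 144.717 m²/s²
v_esc = √(2GM/r) = 12.0298 m/s ≈ 12.03 m/s

Final answer: 12.03 m/s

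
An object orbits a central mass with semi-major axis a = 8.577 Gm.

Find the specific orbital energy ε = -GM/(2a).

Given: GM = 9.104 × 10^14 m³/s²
a = 8.577 Gm = 8.577 × 10^9 m
GM = 9.104 × 10^14 m³/s²
2a = 1.7154 × 10^10 m
ε = −GM/(2a) = -53072.2 J/kg ≈ -53.07 kJ/kg

Final answer: -53.07 kJ/kg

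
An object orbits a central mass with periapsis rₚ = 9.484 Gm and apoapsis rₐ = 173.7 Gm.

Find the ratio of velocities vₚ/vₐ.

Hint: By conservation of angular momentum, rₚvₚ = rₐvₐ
rₚ = 9.484 Gm = 9.484 × 10^9 m
rₐ = 173.7 Gm = 1.737 × 10^11 m
rₚvₚ = rₐvₐ  ⇒  vₚ/vₐ = rₐ/rₚ
vₚ/vₐ = (1.737 × 10^11) / (9.484 × 10^9) = 18.3151

Final answer: vₚ/vₐ = 18.32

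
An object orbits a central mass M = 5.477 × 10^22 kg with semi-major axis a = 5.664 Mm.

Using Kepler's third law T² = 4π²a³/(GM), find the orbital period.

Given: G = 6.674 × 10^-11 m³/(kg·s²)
M = 5.477 × 10^22 kg
GM = G × M = 6.674 × 10^-11 × 5.477 × 10^22 = 3.65535 × 10^12 m³/s²
a = 5.664 Mm = 5.664 × 10^6 m
a³ = 1.81706 × 10^20 m³
T = 2π √(a³/GM) = 2π √((1.81706 × 10^20) / (3.65535 × 10^12)) = 2π × 7050.51 s
T = 44299.6 s ≈ 12.31 hours

Final answer: 12.31 hours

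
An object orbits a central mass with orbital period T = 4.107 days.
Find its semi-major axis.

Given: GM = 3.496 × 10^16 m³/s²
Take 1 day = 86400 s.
T = 4.107 days = 354845 s
GM = 3.496 × 10^16 m³/s²
Kepler's third law: a³ = GM T² / (4π²)
T² = 1.25915 × 10^11 s²
a³ = (3.496 × 10^16) × (1.25915 × 10^11) / (4π²) = 1.11504 × 10^26 m³
a = (a³)^(1/3) = 4.81315 × 10^8 m ≈ 4.813 × 10^8 m

Final answer: 4.813 × 10^8 m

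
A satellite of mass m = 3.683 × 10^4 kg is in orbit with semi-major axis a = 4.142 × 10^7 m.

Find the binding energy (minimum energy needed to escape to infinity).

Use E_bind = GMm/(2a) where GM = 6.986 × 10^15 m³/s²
a = 4.142 × 10^7 m
GM = 6.986 × 10^15 m³/s²
m = 3.683 × 10^4 kg
GMm = 6.986 × 10^15 × 36830 = 2.57294 × 10^20 m³·kg/s²
2a = 8.284 × 10^7 m
E_bind = GMm/(2a) = 3.10592 × 10^12 J ≈ 3.106 TJ

Final answer: 3.106 TJ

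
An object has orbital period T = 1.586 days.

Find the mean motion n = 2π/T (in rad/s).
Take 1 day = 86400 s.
T = 1.586 days = 137030 s
n = 2π / 137030 s = 4.58525 × 10^-5 rad/s ≈ 4.585 × 10^-5 rad/s

Final answer: n = 4.585 × 10^-5 rad/s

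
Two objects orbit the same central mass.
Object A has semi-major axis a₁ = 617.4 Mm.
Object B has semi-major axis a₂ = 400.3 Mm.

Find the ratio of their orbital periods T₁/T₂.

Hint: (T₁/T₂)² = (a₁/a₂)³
a₁ = 617.4 Mm = 6.174 × 10^8 m
a₂ = 400.3 Mm = 4.003 × 10^8 m
a₁/a₂ = 1.54234
T₁/T₂ = (a₁/a₂)^(3/2) = (1.54234)^1.5 = 1.91545

Final answer: T₁/T₂ = 1.915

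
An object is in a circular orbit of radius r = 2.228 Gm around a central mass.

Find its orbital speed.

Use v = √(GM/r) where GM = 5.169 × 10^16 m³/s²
r = 2.228 Gm = 2.228 × 10^9 m
GM = 5.169 × 10^16 m³/s²
GM/r = (5.169 × 10^16) / (2.228 × 10^9) = 2.32002 × 10^7 m²/s²
v = √(GM/r) = 4816.66 m/s ≈ 4.817 km/s

Final answer: 4.817 km/s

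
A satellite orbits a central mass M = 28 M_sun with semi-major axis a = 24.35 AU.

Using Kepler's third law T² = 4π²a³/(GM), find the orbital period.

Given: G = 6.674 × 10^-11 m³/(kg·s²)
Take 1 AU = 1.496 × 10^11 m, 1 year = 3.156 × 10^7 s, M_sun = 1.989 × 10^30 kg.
M = 28 M_sun = 5.5692 × 10^31 kg
GM = G × M = 6.674 × 10^-11 × 5.5692 × 10^31 = 3.71688 × 10^21 m³/s²
a = 24.35 AU = 3.64276 × 10^12 m
a³ = 4.83383 × 10^37 m³
T = 2π √(a³/GM) = 2π √((4.83383 × 10^37) / (3.71688 × 10^21)) = 2π × 1.1404 × 10^8 s
T = 7.16533 × 10^8 s ≈ 22.7 years

Final answer: 22.7 years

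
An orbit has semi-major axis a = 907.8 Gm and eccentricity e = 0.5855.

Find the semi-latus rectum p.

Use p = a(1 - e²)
a = 907.8 Gm = 9.078 × 10^11 m
e = 0.5855,  e² = 0.34281,  1 − e² = 0.65719
p = a(1 − e²) = 9.078 × 10^11 m × 0.65719 = 5.96597 × 10^11 m ≈ 596.6 Gm

Final answer: p = 596.6 Gm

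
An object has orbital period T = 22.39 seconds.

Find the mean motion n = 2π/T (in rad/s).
T = 22.39 seconds
n = 2π / 22.39 s = 0.280625 rad/s ≈ 0.2806 rad/s

Final answer: n = 0.2806 rad/s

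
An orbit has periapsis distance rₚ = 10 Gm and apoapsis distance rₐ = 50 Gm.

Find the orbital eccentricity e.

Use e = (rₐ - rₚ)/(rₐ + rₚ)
rₚ = 10 Gm = 1 × 10^10 m
rₐ = 50 Gm = 5 × 10^10 m
rₐ − rₚ = 4 × 10^10 m
rₐ + rₚ = 6 × 10^10 m
e = (rₐ − rₚ)/(rₐ + rₚ) = 0.666667

Final answer: e = 0.6667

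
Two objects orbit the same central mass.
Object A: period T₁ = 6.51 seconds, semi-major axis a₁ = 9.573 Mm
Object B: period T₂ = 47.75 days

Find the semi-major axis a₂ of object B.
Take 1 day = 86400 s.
T₁ = 6.51 seconds
T₂ = 47.75 days = 4.1256 × 10^6 s
a₁ = 9.573 Mm = 9.573 × 10^6 m
Kepler's third law: (T₂/T₁)² = (a₂/a₁)³  ⇒  a₂ = a₁ (T₂/T₁)^(2/3)
T₂/T₁ = 633733
(T₂/T₁)^(2/3) = 7377.98
a₂ = 9.573 × 10^6 m × 7377.98 = 7.06294 × 10^10 m ≈ 70.63 Gm

Final answer: a₂ = 70.63 Gm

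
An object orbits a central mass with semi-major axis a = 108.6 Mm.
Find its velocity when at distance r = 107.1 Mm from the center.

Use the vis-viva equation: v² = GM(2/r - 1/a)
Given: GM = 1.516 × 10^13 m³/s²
a = 108.6 Mm = 1.086 × 10^8 m
r = 107.1 Mm = 1.071 × 10^8 m
GM = 1.516 × 10^13 m³/s²
2/r − 1/a = 1.86741 × 10^-8 − 9.2081 × 10^-9 = 9.46603 × 10^-9 m⁻¹
v² = GM (2/r − 1/a) = 143505 m²/s²
v = 378.821 m/s ≈ 378.8 m/s

Final answer: 378.8 m/s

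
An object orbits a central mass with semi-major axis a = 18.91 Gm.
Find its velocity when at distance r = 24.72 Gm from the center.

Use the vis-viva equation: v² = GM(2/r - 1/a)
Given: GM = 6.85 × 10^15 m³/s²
a = 18.91 Gm = 1.891 × 10^10 m
r = 24.72 Gm = 2.472 × 10^10 m
GM = 6.85 × 10^15 m³/s²
2/r − 1/a = 8.09061 × 10^-11 − 5.28821 × 10^-11 = 2.80241 × 10^-11 m⁻¹
v² = GM (2/r − 1/a) = 191965 m²/s²
v = 438.138 m/s ≈ 438.1 m/s

Final answer: 438.1 m/s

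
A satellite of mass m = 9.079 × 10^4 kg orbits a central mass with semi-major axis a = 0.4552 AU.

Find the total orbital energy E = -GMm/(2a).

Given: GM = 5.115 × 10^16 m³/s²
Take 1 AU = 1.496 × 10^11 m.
a = 0.4552 AU = 6.80979 × 10^10 m
GM = 5.115 × 10^16 m³/s²
2a = 1.36196 × 10^11 m
GMm = 5.115 × 10^16 × 90790 = 4.64391 × 10^21 m³·kg/s²
E = −GMm/(2a) = -3.40973 × 10^10 J ≈ -34.1 GJ

Final answer: -34.1 GJ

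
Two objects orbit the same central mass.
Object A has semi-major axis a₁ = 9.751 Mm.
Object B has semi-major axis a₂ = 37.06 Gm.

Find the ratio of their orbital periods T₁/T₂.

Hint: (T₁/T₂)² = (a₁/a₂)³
a₁ = 9.751 Mm = 9.751 × 10^6 m
a₂ = 37.06 Gm = 3.706 × 10^10 m
a₁/a₂ = 0.000263114
T₁/T₂ = (a₁/a₂)^(3/2) = (0.000263114)^1.5 = 4.26791 × 10^-6

Final answer: T₁/T₂ = 4.268 × 10^-6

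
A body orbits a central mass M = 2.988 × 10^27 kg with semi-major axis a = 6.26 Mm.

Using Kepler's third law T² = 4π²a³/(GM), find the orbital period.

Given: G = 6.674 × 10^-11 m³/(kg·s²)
M = 2.988 × 10^27 kg
GM = G × M = 6.674 × 10^-11 × 2.988 × 10^27 = 1.99419 × 10^17 m³/s²
a = 6.26 Mm = 6.26 × 10^6 m
a³ = 2.45314 × 10^20 m³
T = 2π √(a³/GM) = 2π √((2.45314 × 10^20) / (1.99419 × 10^17)) = 2π × 35.0734 s
T = 220.373 s ≈ 3.673 minutes

Final answer: 3.673 minutes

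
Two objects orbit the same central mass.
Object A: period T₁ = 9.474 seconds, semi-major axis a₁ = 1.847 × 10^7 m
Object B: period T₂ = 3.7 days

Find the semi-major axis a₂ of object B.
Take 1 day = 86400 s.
T₁ = 9.474 seconds
T₂ = 3.7 days = 319680 s
a₁ = 1.847 × 10^7 m
Kepler's third law: (T₂/T₁)² = (a₂/a₁)³  ⇒  a₂ = a₁ (T₂/T₁)^(2/3)
T₂/T₁ = 33742.9
(T₂/T₁)^(2/3) = 1044.21
a₂ = 1.847 × 10^7 m × 1044.21 = 1.92866 × 10^10 m ≈ 1.929 × 10^10 m

Final answer: a₂ = 1.929 × 10^10 m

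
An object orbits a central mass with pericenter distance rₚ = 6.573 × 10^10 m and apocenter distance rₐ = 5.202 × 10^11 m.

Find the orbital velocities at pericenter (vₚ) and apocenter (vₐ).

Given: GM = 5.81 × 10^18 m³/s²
rₚ = 6.573 × 10^10 m
rₐ = 5.202 × 10^11 m
GM = 5.81 × 10^18 m³/s²
a = (rₚ + rₐ)/2 = 2.92965 × 10^11 m
Vis-viva: v² = GM (2/r − 1/a)
vₚ² = 5.81 × 10^18 × (3.04275 × 10^-11 − 3.41338 × 10^-12) = 1.56952 × 10^8 m²/s²
vₚ = 12528.1 m/s ≈ 12.53 km/s
vₐ² = 5.81 × 10^18 × (3.84468 × 10^-12 − 3.41338 × 10^-12) = 2.50584 × 10^6 m²/s²
vₐ = 1582.99 m/s ≈ 1.583 km/s

Final answer: vₚ = 12.53 km/s, vₐ = 1.583 km/s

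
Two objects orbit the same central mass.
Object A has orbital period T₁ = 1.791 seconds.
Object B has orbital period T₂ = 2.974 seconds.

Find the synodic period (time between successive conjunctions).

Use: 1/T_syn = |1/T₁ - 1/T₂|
T₁ = 1.791 seconds
T₂ = 2.974 seconds
1/T₁ = 0.558347 s⁻¹
1/T₂ = 0.336247 s⁻¹
|1/T₁ − 1/T₂| = 0.2221 s⁻¹
T_syn = 1 / |1/T₁ − 1/T₂| = 4.50248 s ≈ 4.502 seconds

Final answer: T_syn = 4.502 seconds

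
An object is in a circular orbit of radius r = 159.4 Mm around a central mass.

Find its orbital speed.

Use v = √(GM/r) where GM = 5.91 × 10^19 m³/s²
r = 159.4 Mm = 1.594 × 10^8 m
GM = 5.91 × 10^19 m³/s²
GM/r = (5.91 × 10^19) / (1.594 × 10^8) = 3.70765 × 10^11 m²/s²
v = √(GM/r) = 608905 m/s ≈ 608.9 km/s

Final answer: 608.9 km/s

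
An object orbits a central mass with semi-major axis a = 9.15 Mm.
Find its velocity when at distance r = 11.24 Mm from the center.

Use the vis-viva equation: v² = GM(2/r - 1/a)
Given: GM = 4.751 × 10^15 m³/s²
a = 9.15 Mm = 9.15 × 10^6 m
r = 11.24 Mm = 1.124 × 10^7 m
GM = 4.751 × 10^15 m³/s²
2/r − 1/a = 1.77936 × 10^-7 − 1.0929 × 10^-7 = 6.86463 × 10^-8 m⁻¹
v² = GM (2/r − 1/a) = 3.26139 × 10^8 m²/s²
v = 18059.3 m/s ≈ 18.06 km/s

Final answer: 18.06 km/s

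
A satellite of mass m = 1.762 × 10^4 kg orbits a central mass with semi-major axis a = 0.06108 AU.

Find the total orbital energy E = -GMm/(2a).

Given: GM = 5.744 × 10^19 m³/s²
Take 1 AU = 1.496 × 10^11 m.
a = 0.06108 AU = 9.13757 × 10^9 m
GM = 5.744 × 10^19 m³/s²
2a = 1.82751 × 10^10 m
GMm = 5.744 × 10^19 × 17620 = 1.01209 × 10^24 m³·kg/s²
E = −GMm/(2a) = -5.53809 × 10^13 J ≈ -55.38 TJ

Final answer: -55.38 TJ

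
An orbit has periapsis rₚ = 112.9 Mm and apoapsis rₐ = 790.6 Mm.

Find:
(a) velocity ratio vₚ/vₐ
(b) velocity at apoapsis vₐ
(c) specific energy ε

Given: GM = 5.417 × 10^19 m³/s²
rₚ = 112.9 Mm = 1.129 × 10^8 m
rₐ = 790.6 Mm = 7.906 × 10^8 m
GM = 5.417 × 10^19 m³/s²
a = (rₚ + rₐ)/2 = 4.5175 × 10^8 m
e = (rₐ − rₚ)/(rₐ + rₚ) = (6.777 × 10^8) / (9.035 × 10^8) = 0.750083
(a) vₚ/vₐ = rₐ/rₚ (angular momentum) = (7.906 × 10^8) / (1.129 × 10^8) = 7.00266 ≈ 7.003
(b) vₐ² = GM (2/rₐ − 1/a) = 5.417 × 10^19 × (2.52972 × 10^-9 − 2.21361 × 10^-9) = 1.71237 × 10^10 m²/s²;  vₐ = 130858 m/s ≈ 130.9 km/s
(c) 2a = 9.035 × 10^8 m;  ε = −GM/(2a) = -5.99557 × 10^10 J/kg ≈ -59.96 GJ/kg

Final answer:
(a) velocity ratio vₚ/vₐ = 7.003
(b) velocity at apoapsis vₐ = 130.9 km/s
(c) specific energy ε = -59.96 GJ/kg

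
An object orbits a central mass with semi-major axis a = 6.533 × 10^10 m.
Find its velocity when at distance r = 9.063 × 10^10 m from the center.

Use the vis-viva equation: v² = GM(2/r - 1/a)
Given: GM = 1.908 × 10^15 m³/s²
a = 6.533 × 10^10 m
r = 9.063 × 10^10 m
GM = 1.908 × 10^15 m³/s²
2/r − 1/a = 2.20677 × 10^-11 − 1.53069 × 10^-11 = 6.76084 × 10^-12 m⁻¹
v² = GM (2/r − 1/a) = 12899.7 m²/s²
v = 113.577 m/s ≈ 113.6 m/s

Final answer: 113.6 m/s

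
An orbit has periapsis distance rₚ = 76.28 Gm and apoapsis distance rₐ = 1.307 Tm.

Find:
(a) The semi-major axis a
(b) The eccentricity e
rₚ = 76.28 Gm = 7.628 × 10^10 m
rₐ = 1.307 Tm = 1.307 × 10^12 m
(a) a = (rₚ + rₐ)/2 = 6.9164 × 10^11 m ≈ 691.6 Gm
(b) e = (rₐ − rₚ)/(rₐ + rₚ) = (1.23072 × 10^12) / (1.38328 × 10^12) = 0.889711

Final answer:
(a) a = 691.6 Gm
(b) e = 0.8897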